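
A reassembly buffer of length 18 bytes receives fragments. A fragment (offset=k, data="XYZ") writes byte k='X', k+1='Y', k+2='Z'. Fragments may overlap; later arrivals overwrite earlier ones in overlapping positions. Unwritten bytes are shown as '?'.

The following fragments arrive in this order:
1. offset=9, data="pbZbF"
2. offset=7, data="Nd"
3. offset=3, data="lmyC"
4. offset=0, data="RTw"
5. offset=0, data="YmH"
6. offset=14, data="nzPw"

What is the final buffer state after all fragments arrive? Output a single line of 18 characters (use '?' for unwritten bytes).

Fragment 1: offset=9 data="pbZbF" -> buffer=?????????pbZbF????
Fragment 2: offset=7 data="Nd" -> buffer=???????NdpbZbF????
Fragment 3: offset=3 data="lmyC" -> buffer=???lmyCNdpbZbF????
Fragment 4: offset=0 data="RTw" -> buffer=RTwlmyCNdpbZbF????
Fragment 5: offset=0 data="YmH" -> buffer=YmHlmyCNdpbZbF????
Fragment 6: offset=14 data="nzPw" -> buffer=YmHlmyCNdpbZbFnzPw

Answer: YmHlmyCNdpbZbFnzPw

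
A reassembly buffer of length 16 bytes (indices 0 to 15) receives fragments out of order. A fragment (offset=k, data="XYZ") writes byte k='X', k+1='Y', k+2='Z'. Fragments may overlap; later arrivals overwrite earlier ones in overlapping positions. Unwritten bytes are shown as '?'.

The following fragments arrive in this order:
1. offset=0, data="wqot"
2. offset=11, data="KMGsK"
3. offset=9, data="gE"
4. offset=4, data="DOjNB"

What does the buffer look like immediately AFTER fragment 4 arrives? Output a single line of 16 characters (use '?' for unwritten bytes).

Fragment 1: offset=0 data="wqot" -> buffer=wqot????????????
Fragment 2: offset=11 data="KMGsK" -> buffer=wqot???????KMGsK
Fragment 3: offset=9 data="gE" -> buffer=wqot?????gEKMGsK
Fragment 4: offset=4 data="DOjNB" -> buffer=wqotDOjNBgEKMGsK

Answer: wqotDOjNBgEKMGsK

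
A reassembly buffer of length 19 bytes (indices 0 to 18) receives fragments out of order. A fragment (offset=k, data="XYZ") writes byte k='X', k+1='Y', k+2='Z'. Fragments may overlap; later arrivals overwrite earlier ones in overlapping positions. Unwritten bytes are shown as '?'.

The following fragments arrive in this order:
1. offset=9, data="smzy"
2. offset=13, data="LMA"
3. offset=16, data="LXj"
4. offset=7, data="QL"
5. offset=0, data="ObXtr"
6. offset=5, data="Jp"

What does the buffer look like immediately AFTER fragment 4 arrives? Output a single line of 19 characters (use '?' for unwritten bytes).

Answer: ???????QLsmzyLMALXj

Derivation:
Fragment 1: offset=9 data="smzy" -> buffer=?????????smzy??????
Fragment 2: offset=13 data="LMA" -> buffer=?????????smzyLMA???
Fragment 3: offset=16 data="LXj" -> buffer=?????????smzyLMALXj
Fragment 4: offset=7 data="QL" -> buffer=???????QLsmzyLMALXj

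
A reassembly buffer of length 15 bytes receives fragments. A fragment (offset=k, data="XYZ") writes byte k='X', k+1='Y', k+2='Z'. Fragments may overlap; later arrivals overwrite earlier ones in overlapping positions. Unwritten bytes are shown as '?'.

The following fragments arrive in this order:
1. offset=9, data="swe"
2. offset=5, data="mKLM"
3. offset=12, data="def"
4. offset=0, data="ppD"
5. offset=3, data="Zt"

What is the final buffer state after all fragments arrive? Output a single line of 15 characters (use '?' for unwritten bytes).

Fragment 1: offset=9 data="swe" -> buffer=?????????swe???
Fragment 2: offset=5 data="mKLM" -> buffer=?????mKLMswe???
Fragment 3: offset=12 data="def" -> buffer=?????mKLMswedef
Fragment 4: offset=0 data="ppD" -> buffer=ppD??mKLMswedef
Fragment 5: offset=3 data="Zt" -> buffer=ppDZtmKLMswedef

Answer: ppDZtmKLMswedef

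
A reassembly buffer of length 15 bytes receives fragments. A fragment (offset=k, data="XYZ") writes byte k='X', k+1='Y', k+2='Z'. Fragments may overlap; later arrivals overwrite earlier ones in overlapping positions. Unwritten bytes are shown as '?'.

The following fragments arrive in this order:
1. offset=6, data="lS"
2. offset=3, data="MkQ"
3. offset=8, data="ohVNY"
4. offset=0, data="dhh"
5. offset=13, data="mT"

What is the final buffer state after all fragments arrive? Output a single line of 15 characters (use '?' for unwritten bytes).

Fragment 1: offset=6 data="lS" -> buffer=??????lS???????
Fragment 2: offset=3 data="MkQ" -> buffer=???MkQlS???????
Fragment 3: offset=8 data="ohVNY" -> buffer=???MkQlSohVNY??
Fragment 4: offset=0 data="dhh" -> buffer=dhhMkQlSohVNY??
Fragment 5: offset=13 data="mT" -> buffer=dhhMkQlSohVNYmT

Answer: dhhMkQlSohVNYmT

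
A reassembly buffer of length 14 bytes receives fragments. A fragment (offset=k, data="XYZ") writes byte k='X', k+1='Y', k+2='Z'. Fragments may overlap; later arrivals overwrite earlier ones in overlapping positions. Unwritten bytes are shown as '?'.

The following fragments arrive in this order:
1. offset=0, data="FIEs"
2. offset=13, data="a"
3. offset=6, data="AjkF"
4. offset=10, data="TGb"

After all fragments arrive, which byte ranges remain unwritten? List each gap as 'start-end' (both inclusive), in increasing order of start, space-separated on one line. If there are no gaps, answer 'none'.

Answer: 4-5

Derivation:
Fragment 1: offset=0 len=4
Fragment 2: offset=13 len=1
Fragment 3: offset=6 len=4
Fragment 4: offset=10 len=3
Gaps: 4-5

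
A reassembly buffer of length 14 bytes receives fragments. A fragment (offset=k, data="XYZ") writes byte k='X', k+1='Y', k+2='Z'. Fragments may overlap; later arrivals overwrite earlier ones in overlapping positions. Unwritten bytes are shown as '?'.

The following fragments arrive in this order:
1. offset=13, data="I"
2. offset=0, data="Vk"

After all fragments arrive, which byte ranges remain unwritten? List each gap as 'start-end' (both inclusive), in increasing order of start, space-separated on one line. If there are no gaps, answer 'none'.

Fragment 1: offset=13 len=1
Fragment 2: offset=0 len=2
Gaps: 2-12

Answer: 2-12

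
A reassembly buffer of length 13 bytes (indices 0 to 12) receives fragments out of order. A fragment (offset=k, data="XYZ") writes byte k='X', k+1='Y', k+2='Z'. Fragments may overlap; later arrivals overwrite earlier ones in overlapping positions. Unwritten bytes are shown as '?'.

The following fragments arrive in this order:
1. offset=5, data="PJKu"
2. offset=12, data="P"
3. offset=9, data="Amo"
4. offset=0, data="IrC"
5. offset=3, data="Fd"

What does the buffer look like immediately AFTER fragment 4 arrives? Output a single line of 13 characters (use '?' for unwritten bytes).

Fragment 1: offset=5 data="PJKu" -> buffer=?????PJKu????
Fragment 2: offset=12 data="P" -> buffer=?????PJKu???P
Fragment 3: offset=9 data="Amo" -> buffer=?????PJKuAmoP
Fragment 4: offset=0 data="IrC" -> buffer=IrC??PJKuAmoP

Answer: IrC??PJKuAmoP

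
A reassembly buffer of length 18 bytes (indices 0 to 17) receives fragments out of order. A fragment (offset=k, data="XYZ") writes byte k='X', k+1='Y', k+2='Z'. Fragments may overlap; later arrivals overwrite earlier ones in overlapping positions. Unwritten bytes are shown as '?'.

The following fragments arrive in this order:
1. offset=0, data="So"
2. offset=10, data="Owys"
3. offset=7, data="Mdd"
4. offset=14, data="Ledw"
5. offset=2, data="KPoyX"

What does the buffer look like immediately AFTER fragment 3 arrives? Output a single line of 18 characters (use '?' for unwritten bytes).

Fragment 1: offset=0 data="So" -> buffer=So????????????????
Fragment 2: offset=10 data="Owys" -> buffer=So????????Owys????
Fragment 3: offset=7 data="Mdd" -> buffer=So?????MddOwys????

Answer: So?????MddOwys????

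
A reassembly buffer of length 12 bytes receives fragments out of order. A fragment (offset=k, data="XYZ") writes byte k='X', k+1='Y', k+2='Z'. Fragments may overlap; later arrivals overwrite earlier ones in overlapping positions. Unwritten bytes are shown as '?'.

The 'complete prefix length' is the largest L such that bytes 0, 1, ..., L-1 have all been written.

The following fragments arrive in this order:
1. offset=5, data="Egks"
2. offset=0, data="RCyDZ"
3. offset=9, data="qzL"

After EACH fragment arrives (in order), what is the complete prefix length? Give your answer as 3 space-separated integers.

Fragment 1: offset=5 data="Egks" -> buffer=?????Egks??? -> prefix_len=0
Fragment 2: offset=0 data="RCyDZ" -> buffer=RCyDZEgks??? -> prefix_len=9
Fragment 3: offset=9 data="qzL" -> buffer=RCyDZEgksqzL -> prefix_len=12

Answer: 0 9 12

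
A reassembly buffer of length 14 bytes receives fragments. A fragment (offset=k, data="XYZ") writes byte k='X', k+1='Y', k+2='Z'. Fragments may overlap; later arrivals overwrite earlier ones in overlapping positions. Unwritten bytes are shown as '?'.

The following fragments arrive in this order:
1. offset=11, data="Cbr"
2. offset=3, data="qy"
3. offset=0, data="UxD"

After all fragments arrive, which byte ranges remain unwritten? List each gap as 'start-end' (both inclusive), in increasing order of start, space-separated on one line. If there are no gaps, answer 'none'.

Answer: 5-10

Derivation:
Fragment 1: offset=11 len=3
Fragment 2: offset=3 len=2
Fragment 3: offset=0 len=3
Gaps: 5-10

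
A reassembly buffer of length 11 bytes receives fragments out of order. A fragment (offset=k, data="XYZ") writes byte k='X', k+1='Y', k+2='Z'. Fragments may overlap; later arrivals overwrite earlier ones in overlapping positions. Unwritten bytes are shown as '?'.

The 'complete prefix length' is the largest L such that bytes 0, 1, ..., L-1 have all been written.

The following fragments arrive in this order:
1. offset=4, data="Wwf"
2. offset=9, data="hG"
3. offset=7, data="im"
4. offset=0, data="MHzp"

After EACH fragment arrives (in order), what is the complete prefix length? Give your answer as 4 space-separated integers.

Fragment 1: offset=4 data="Wwf" -> buffer=????Wwf???? -> prefix_len=0
Fragment 2: offset=9 data="hG" -> buffer=????Wwf??hG -> prefix_len=0
Fragment 3: offset=7 data="im" -> buffer=????WwfimhG -> prefix_len=0
Fragment 4: offset=0 data="MHzp" -> buffer=MHzpWwfimhG -> prefix_len=11

Answer: 0 0 0 11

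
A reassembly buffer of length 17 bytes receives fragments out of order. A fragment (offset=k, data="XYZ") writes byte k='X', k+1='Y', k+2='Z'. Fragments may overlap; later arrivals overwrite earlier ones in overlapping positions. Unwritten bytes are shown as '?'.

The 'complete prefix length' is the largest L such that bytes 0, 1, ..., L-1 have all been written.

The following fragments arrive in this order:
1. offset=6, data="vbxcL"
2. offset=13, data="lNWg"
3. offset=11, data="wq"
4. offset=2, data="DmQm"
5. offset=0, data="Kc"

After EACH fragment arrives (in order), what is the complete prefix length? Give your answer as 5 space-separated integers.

Fragment 1: offset=6 data="vbxcL" -> buffer=??????vbxcL?????? -> prefix_len=0
Fragment 2: offset=13 data="lNWg" -> buffer=??????vbxcL??lNWg -> prefix_len=0
Fragment 3: offset=11 data="wq" -> buffer=??????vbxcLwqlNWg -> prefix_len=0
Fragment 4: offset=2 data="DmQm" -> buffer=??DmQmvbxcLwqlNWg -> prefix_len=0
Fragment 5: offset=0 data="Kc" -> buffer=KcDmQmvbxcLwqlNWg -> prefix_len=17

Answer: 0 0 0 0 17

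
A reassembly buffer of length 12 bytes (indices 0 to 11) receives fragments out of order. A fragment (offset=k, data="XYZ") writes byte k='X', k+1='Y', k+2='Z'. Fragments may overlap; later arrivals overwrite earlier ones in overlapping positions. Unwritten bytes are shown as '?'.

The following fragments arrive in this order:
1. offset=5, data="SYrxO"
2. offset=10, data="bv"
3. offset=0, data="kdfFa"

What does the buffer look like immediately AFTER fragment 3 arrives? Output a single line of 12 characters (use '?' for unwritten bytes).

Answer: kdfFaSYrxObv

Derivation:
Fragment 1: offset=5 data="SYrxO" -> buffer=?????SYrxO??
Fragment 2: offset=10 data="bv" -> buffer=?????SYrxObv
Fragment 3: offset=0 data="kdfFa" -> buffer=kdfFaSYrxObv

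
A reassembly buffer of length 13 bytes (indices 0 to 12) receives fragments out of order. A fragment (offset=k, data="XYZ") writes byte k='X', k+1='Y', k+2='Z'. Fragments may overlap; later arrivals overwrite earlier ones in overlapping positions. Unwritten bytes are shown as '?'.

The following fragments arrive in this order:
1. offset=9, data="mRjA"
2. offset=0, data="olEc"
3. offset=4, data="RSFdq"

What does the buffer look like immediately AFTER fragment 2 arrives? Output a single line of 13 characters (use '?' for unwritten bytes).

Fragment 1: offset=9 data="mRjA" -> buffer=?????????mRjA
Fragment 2: offset=0 data="olEc" -> buffer=olEc?????mRjA

Answer: olEc?????mRjA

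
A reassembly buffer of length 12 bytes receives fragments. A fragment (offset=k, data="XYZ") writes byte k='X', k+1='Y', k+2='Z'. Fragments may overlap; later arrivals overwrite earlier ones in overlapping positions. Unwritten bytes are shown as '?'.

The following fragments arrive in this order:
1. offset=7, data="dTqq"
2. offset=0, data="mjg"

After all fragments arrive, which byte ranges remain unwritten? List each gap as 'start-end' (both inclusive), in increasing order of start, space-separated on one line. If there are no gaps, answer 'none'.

Answer: 3-6 11-11

Derivation:
Fragment 1: offset=7 len=4
Fragment 2: offset=0 len=3
Gaps: 3-6 11-11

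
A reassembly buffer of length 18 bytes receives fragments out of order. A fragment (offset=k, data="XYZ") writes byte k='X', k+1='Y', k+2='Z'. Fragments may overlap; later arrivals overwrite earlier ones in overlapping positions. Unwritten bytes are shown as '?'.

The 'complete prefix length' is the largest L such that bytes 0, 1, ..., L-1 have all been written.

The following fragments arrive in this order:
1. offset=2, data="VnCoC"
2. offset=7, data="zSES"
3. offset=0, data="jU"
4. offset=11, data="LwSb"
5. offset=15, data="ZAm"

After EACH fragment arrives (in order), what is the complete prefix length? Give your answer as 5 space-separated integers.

Answer: 0 0 11 15 18

Derivation:
Fragment 1: offset=2 data="VnCoC" -> buffer=??VnCoC??????????? -> prefix_len=0
Fragment 2: offset=7 data="zSES" -> buffer=??VnCoCzSES??????? -> prefix_len=0
Fragment 3: offset=0 data="jU" -> buffer=jUVnCoCzSES??????? -> prefix_len=11
Fragment 4: offset=11 data="LwSb" -> buffer=jUVnCoCzSESLwSb??? -> prefix_len=15
Fragment 5: offset=15 data="ZAm" -> buffer=jUVnCoCzSESLwSbZAm -> prefix_len=18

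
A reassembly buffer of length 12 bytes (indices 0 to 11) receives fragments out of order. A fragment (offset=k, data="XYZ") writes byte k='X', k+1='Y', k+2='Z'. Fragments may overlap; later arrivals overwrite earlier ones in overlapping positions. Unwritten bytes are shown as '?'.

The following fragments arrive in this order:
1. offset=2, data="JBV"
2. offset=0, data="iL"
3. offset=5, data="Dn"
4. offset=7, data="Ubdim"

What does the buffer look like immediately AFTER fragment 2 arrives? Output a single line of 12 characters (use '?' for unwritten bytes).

Fragment 1: offset=2 data="JBV" -> buffer=??JBV???????
Fragment 2: offset=0 data="iL" -> buffer=iLJBV???????

Answer: iLJBV???????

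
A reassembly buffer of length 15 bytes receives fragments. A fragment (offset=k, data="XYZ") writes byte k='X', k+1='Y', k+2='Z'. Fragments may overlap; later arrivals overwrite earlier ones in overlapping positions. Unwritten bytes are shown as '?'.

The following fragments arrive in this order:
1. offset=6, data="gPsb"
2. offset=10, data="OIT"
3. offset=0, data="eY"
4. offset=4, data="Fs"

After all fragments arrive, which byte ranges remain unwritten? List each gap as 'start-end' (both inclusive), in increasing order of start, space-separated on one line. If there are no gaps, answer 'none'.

Answer: 2-3 13-14

Derivation:
Fragment 1: offset=6 len=4
Fragment 2: offset=10 len=3
Fragment 3: offset=0 len=2
Fragment 4: offset=4 len=2
Gaps: 2-3 13-14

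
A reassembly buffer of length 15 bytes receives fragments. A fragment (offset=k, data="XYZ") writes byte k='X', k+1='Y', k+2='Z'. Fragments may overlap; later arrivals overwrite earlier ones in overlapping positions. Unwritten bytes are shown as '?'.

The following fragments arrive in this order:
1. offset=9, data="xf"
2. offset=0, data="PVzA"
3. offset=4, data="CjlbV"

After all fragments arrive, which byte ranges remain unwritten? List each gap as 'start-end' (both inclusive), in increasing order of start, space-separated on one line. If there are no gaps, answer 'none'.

Answer: 11-14

Derivation:
Fragment 1: offset=9 len=2
Fragment 2: offset=0 len=4
Fragment 3: offset=4 len=5
Gaps: 11-14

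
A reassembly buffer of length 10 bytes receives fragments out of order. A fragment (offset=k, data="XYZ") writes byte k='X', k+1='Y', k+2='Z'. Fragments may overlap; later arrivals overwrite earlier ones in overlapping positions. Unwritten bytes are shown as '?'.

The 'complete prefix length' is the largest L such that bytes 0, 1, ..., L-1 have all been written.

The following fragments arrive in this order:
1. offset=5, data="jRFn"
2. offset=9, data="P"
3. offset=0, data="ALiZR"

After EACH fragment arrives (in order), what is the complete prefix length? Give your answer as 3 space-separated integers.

Fragment 1: offset=5 data="jRFn" -> buffer=?????jRFn? -> prefix_len=0
Fragment 2: offset=9 data="P" -> buffer=?????jRFnP -> prefix_len=0
Fragment 3: offset=0 data="ALiZR" -> buffer=ALiZRjRFnP -> prefix_len=10

Answer: 0 0 10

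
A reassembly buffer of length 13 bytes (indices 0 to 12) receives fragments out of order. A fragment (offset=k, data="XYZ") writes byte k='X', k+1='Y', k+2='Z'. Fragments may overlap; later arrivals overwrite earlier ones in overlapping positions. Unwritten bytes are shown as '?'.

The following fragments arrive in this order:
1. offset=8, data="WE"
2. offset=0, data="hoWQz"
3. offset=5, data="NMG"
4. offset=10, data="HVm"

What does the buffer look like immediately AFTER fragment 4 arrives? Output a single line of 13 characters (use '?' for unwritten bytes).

Fragment 1: offset=8 data="WE" -> buffer=????????WE???
Fragment 2: offset=0 data="hoWQz" -> buffer=hoWQz???WE???
Fragment 3: offset=5 data="NMG" -> buffer=hoWQzNMGWE???
Fragment 4: offset=10 data="HVm" -> buffer=hoWQzNMGWEHVm

Answer: hoWQzNMGWEHVm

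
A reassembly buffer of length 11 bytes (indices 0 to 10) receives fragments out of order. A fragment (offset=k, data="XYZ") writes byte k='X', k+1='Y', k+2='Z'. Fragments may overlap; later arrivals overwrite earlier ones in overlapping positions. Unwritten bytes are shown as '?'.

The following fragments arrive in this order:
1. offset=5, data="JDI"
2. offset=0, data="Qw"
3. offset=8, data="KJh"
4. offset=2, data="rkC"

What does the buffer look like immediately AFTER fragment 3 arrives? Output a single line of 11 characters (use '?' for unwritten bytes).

Answer: Qw???JDIKJh

Derivation:
Fragment 1: offset=5 data="JDI" -> buffer=?????JDI???
Fragment 2: offset=0 data="Qw" -> buffer=Qw???JDI???
Fragment 3: offset=8 data="KJh" -> buffer=Qw???JDIKJh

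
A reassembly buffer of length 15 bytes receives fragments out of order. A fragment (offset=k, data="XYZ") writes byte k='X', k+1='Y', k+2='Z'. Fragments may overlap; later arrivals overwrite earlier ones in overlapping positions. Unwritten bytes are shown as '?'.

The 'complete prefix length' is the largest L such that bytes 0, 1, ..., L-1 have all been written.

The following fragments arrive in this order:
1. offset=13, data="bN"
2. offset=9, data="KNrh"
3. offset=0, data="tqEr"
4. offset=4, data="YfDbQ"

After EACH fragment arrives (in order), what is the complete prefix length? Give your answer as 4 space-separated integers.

Answer: 0 0 4 15

Derivation:
Fragment 1: offset=13 data="bN" -> buffer=?????????????bN -> prefix_len=0
Fragment 2: offset=9 data="KNrh" -> buffer=?????????KNrhbN -> prefix_len=0
Fragment 3: offset=0 data="tqEr" -> buffer=tqEr?????KNrhbN -> prefix_len=4
Fragment 4: offset=4 data="YfDbQ" -> buffer=tqErYfDbQKNrhbN -> prefix_len=15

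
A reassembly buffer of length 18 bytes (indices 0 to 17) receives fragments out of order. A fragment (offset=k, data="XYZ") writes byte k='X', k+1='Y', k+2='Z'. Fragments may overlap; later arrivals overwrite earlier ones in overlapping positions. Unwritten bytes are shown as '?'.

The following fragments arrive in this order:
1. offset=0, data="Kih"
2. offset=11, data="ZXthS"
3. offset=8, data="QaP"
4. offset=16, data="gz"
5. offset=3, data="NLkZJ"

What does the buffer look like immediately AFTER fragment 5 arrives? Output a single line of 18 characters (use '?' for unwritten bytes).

Fragment 1: offset=0 data="Kih" -> buffer=Kih???????????????
Fragment 2: offset=11 data="ZXthS" -> buffer=Kih????????ZXthS??
Fragment 3: offset=8 data="QaP" -> buffer=Kih?????QaPZXthS??
Fragment 4: offset=16 data="gz" -> buffer=Kih?????QaPZXthSgz
Fragment 5: offset=3 data="NLkZJ" -> buffer=KihNLkZJQaPZXthSgz

Answer: KihNLkZJQaPZXthSgz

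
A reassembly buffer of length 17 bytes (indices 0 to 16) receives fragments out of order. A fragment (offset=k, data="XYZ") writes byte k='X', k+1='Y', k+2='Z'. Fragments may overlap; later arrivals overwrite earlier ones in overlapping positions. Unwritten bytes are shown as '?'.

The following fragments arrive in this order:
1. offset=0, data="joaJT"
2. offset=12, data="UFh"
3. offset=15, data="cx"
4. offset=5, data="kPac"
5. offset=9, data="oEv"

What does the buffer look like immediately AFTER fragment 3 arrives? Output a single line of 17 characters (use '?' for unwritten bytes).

Answer: joaJT???????UFhcx

Derivation:
Fragment 1: offset=0 data="joaJT" -> buffer=joaJT????????????
Fragment 2: offset=12 data="UFh" -> buffer=joaJT???????UFh??
Fragment 3: offset=15 data="cx" -> buffer=joaJT???????UFhcx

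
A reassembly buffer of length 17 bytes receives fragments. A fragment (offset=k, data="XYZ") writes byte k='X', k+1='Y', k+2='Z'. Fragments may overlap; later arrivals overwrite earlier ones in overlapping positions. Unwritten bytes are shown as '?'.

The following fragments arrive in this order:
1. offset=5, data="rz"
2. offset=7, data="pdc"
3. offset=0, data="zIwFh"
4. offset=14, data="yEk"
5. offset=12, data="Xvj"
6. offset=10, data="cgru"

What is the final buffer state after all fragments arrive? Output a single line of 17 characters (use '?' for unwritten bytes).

Fragment 1: offset=5 data="rz" -> buffer=?????rz??????????
Fragment 2: offset=7 data="pdc" -> buffer=?????rzpdc???????
Fragment 3: offset=0 data="zIwFh" -> buffer=zIwFhrzpdc???????
Fragment 4: offset=14 data="yEk" -> buffer=zIwFhrzpdc????yEk
Fragment 5: offset=12 data="Xvj" -> buffer=zIwFhrzpdc??XvjEk
Fragment 6: offset=10 data="cgru" -> buffer=zIwFhrzpdccgrujEk

Answer: zIwFhrzpdccgrujEk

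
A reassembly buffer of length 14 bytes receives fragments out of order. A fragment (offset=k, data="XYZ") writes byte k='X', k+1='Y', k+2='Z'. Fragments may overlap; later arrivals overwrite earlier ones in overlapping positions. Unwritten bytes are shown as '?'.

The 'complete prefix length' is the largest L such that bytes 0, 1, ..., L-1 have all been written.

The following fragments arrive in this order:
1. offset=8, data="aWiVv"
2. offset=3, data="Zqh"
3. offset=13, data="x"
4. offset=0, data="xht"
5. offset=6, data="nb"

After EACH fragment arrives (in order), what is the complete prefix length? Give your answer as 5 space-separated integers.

Fragment 1: offset=8 data="aWiVv" -> buffer=????????aWiVv? -> prefix_len=0
Fragment 2: offset=3 data="Zqh" -> buffer=???Zqh??aWiVv? -> prefix_len=0
Fragment 3: offset=13 data="x" -> buffer=???Zqh??aWiVvx -> prefix_len=0
Fragment 4: offset=0 data="xht" -> buffer=xhtZqh??aWiVvx -> prefix_len=6
Fragment 5: offset=6 data="nb" -> buffer=xhtZqhnbaWiVvx -> prefix_len=14

Answer: 0 0 0 6 14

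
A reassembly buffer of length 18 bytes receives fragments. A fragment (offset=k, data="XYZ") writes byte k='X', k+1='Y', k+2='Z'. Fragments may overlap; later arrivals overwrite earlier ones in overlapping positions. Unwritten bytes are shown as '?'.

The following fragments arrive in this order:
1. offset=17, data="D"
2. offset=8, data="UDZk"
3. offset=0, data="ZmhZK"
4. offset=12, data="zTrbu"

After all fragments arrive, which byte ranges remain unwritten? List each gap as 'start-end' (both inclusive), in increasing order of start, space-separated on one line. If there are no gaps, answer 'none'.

Fragment 1: offset=17 len=1
Fragment 2: offset=8 len=4
Fragment 3: offset=0 len=5
Fragment 4: offset=12 len=5
Gaps: 5-7

Answer: 5-7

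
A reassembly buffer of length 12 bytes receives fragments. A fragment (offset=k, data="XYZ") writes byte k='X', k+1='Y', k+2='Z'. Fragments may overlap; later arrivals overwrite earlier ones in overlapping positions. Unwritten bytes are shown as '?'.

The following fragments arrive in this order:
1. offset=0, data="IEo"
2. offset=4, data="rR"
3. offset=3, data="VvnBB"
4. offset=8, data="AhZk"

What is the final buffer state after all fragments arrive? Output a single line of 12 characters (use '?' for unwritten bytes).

Answer: IEoVvnBBAhZk

Derivation:
Fragment 1: offset=0 data="IEo" -> buffer=IEo?????????
Fragment 2: offset=4 data="rR" -> buffer=IEo?rR??????
Fragment 3: offset=3 data="VvnBB" -> buffer=IEoVvnBB????
Fragment 4: offset=8 data="AhZk" -> buffer=IEoVvnBBAhZk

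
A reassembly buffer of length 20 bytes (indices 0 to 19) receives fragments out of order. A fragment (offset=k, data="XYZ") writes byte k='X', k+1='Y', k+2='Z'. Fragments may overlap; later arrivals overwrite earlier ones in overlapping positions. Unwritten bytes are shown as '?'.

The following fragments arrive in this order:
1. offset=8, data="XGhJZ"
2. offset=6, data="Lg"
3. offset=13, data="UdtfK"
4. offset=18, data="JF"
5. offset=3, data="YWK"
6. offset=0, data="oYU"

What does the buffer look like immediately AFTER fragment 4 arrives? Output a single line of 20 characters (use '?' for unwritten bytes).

Answer: ??????LgXGhJZUdtfKJF

Derivation:
Fragment 1: offset=8 data="XGhJZ" -> buffer=????????XGhJZ???????
Fragment 2: offset=6 data="Lg" -> buffer=??????LgXGhJZ???????
Fragment 3: offset=13 data="UdtfK" -> buffer=??????LgXGhJZUdtfK??
Fragment 4: offset=18 data="JF" -> buffer=??????LgXGhJZUdtfKJF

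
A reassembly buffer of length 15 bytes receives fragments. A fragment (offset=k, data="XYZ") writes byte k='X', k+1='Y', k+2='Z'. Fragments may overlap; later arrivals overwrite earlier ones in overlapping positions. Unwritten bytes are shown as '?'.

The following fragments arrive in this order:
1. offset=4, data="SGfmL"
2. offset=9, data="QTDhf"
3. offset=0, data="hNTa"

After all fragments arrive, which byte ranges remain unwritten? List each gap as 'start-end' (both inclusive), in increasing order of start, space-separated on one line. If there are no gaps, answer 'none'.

Answer: 14-14

Derivation:
Fragment 1: offset=4 len=5
Fragment 2: offset=9 len=5
Fragment 3: offset=0 len=4
Gaps: 14-14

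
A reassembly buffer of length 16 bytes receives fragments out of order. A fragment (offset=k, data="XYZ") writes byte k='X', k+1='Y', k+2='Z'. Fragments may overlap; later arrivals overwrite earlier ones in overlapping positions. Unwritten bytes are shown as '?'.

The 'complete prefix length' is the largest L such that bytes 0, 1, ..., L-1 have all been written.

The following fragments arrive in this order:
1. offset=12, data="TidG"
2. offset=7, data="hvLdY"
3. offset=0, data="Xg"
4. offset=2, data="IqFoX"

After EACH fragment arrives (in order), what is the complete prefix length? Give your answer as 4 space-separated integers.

Answer: 0 0 2 16

Derivation:
Fragment 1: offset=12 data="TidG" -> buffer=????????????TidG -> prefix_len=0
Fragment 2: offset=7 data="hvLdY" -> buffer=???????hvLdYTidG -> prefix_len=0
Fragment 3: offset=0 data="Xg" -> buffer=Xg?????hvLdYTidG -> prefix_len=2
Fragment 4: offset=2 data="IqFoX" -> buffer=XgIqFoXhvLdYTidG -> prefix_len=16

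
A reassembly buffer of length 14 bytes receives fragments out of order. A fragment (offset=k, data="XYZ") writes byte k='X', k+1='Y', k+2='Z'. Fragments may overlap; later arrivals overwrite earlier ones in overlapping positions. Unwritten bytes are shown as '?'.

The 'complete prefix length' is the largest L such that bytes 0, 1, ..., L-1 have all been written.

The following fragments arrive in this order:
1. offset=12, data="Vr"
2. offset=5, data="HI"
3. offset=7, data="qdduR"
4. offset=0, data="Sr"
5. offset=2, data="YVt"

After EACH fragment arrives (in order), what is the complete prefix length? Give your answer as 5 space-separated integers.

Answer: 0 0 0 2 14

Derivation:
Fragment 1: offset=12 data="Vr" -> buffer=????????????Vr -> prefix_len=0
Fragment 2: offset=5 data="HI" -> buffer=?????HI?????Vr -> prefix_len=0
Fragment 3: offset=7 data="qdduR" -> buffer=?????HIqdduRVr -> prefix_len=0
Fragment 4: offset=0 data="Sr" -> buffer=Sr???HIqdduRVr -> prefix_len=2
Fragment 5: offset=2 data="YVt" -> buffer=SrYVtHIqdduRVr -> prefix_len=14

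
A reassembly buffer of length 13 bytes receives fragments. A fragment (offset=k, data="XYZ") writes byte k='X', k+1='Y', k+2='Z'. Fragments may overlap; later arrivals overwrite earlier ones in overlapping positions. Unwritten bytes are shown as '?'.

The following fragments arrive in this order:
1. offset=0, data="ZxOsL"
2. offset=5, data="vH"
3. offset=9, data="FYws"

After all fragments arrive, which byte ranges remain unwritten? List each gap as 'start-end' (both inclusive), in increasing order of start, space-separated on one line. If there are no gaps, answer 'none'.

Answer: 7-8

Derivation:
Fragment 1: offset=0 len=5
Fragment 2: offset=5 len=2
Fragment 3: offset=9 len=4
Gaps: 7-8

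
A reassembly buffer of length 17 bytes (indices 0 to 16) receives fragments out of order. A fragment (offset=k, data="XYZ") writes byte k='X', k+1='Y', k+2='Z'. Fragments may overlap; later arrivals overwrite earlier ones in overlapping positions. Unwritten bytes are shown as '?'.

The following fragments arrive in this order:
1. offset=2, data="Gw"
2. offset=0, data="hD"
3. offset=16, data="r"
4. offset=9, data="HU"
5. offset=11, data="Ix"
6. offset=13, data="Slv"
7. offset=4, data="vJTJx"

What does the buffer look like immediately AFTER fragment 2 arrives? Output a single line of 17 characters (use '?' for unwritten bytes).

Fragment 1: offset=2 data="Gw" -> buffer=??Gw?????????????
Fragment 2: offset=0 data="hD" -> buffer=hDGw?????????????

Answer: hDGw?????????????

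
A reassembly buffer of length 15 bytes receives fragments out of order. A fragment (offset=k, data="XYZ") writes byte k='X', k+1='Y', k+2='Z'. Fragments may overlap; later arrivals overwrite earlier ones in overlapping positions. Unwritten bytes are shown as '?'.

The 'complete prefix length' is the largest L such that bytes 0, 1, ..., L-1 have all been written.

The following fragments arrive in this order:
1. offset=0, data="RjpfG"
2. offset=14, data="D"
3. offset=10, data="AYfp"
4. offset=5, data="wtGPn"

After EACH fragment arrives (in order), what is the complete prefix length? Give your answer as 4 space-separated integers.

Answer: 5 5 5 15

Derivation:
Fragment 1: offset=0 data="RjpfG" -> buffer=RjpfG?????????? -> prefix_len=5
Fragment 2: offset=14 data="D" -> buffer=RjpfG?????????D -> prefix_len=5
Fragment 3: offset=10 data="AYfp" -> buffer=RjpfG?????AYfpD -> prefix_len=5
Fragment 4: offset=5 data="wtGPn" -> buffer=RjpfGwtGPnAYfpD -> prefix_len=15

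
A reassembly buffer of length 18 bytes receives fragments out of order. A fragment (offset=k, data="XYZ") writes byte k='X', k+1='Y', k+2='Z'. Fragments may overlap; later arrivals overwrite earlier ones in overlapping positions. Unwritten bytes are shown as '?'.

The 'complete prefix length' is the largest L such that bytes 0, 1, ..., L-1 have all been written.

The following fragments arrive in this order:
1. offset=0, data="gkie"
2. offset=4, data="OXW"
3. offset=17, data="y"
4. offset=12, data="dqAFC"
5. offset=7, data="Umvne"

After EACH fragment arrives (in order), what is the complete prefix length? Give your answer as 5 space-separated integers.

Answer: 4 7 7 7 18

Derivation:
Fragment 1: offset=0 data="gkie" -> buffer=gkie?????????????? -> prefix_len=4
Fragment 2: offset=4 data="OXW" -> buffer=gkieOXW??????????? -> prefix_len=7
Fragment 3: offset=17 data="y" -> buffer=gkieOXW??????????y -> prefix_len=7
Fragment 4: offset=12 data="dqAFC" -> buffer=gkieOXW?????dqAFCy -> prefix_len=7
Fragment 5: offset=7 data="Umvne" -> buffer=gkieOXWUmvnedqAFCy -> prefix_len=18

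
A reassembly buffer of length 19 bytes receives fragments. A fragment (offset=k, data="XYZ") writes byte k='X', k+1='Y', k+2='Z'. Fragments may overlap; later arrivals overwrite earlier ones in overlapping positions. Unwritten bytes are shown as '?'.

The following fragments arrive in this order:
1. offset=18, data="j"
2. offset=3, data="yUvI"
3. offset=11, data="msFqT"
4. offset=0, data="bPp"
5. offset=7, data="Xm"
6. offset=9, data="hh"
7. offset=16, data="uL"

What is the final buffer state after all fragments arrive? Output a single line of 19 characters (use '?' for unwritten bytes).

Answer: bPpyUvIXmhhmsFqTuLj

Derivation:
Fragment 1: offset=18 data="j" -> buffer=??????????????????j
Fragment 2: offset=3 data="yUvI" -> buffer=???yUvI???????????j
Fragment 3: offset=11 data="msFqT" -> buffer=???yUvI????msFqT??j
Fragment 4: offset=0 data="bPp" -> buffer=bPpyUvI????msFqT??j
Fragment 5: offset=7 data="Xm" -> buffer=bPpyUvIXm??msFqT??j
Fragment 6: offset=9 data="hh" -> buffer=bPpyUvIXmhhmsFqT??j
Fragment 7: offset=16 data="uL" -> buffer=bPpyUvIXmhhmsFqTuLj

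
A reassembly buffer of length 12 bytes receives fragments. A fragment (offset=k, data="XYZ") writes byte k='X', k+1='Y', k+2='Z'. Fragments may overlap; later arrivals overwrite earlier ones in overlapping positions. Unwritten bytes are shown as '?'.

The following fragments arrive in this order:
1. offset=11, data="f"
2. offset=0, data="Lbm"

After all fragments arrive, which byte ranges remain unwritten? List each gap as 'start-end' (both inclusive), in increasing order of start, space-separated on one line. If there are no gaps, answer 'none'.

Fragment 1: offset=11 len=1
Fragment 2: offset=0 len=3
Gaps: 3-10

Answer: 3-10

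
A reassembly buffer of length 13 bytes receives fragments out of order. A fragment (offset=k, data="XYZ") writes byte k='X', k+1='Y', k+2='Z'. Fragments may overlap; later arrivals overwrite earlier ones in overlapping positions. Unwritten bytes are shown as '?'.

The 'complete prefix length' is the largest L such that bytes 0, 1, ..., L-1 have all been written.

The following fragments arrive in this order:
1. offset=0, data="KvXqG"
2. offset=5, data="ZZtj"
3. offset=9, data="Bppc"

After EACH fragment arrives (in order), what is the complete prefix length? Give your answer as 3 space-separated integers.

Fragment 1: offset=0 data="KvXqG" -> buffer=KvXqG???????? -> prefix_len=5
Fragment 2: offset=5 data="ZZtj" -> buffer=KvXqGZZtj???? -> prefix_len=9
Fragment 3: offset=9 data="Bppc" -> buffer=KvXqGZZtjBppc -> prefix_len=13

Answer: 5 9 13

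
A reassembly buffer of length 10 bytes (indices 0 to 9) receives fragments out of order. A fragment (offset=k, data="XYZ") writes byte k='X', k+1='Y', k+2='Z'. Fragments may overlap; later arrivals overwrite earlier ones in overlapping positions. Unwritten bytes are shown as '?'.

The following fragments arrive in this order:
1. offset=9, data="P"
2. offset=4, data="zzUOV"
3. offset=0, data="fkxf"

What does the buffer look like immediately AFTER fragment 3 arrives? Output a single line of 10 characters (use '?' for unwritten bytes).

Fragment 1: offset=9 data="P" -> buffer=?????????P
Fragment 2: offset=4 data="zzUOV" -> buffer=????zzUOVP
Fragment 3: offset=0 data="fkxf" -> buffer=fkxfzzUOVP

Answer: fkxfzzUOVP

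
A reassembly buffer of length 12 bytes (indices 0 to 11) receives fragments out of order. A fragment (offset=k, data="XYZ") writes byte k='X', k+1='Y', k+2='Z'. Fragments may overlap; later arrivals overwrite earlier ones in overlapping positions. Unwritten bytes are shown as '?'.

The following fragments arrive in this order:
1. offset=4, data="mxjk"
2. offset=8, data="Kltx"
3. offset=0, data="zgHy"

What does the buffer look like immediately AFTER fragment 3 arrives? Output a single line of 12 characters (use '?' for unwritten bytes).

Answer: zgHymxjkKltx

Derivation:
Fragment 1: offset=4 data="mxjk" -> buffer=????mxjk????
Fragment 2: offset=8 data="Kltx" -> buffer=????mxjkKltx
Fragment 3: offset=0 data="zgHy" -> buffer=zgHymxjkKltx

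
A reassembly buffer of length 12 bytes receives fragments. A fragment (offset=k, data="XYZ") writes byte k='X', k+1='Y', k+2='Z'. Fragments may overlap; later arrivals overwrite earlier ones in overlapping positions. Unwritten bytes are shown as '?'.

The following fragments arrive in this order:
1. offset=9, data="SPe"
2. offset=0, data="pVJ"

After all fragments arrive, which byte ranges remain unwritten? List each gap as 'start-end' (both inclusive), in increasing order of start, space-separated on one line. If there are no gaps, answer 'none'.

Answer: 3-8

Derivation:
Fragment 1: offset=9 len=3
Fragment 2: offset=0 len=3
Gaps: 3-8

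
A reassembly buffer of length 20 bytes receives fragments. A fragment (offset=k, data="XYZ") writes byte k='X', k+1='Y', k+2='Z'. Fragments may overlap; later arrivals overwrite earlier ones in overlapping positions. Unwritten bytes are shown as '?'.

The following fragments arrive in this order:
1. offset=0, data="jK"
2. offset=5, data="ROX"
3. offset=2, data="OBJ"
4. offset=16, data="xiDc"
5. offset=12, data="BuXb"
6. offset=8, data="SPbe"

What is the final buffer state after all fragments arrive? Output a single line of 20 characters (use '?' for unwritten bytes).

Fragment 1: offset=0 data="jK" -> buffer=jK??????????????????
Fragment 2: offset=5 data="ROX" -> buffer=jK???ROX????????????
Fragment 3: offset=2 data="OBJ" -> buffer=jKOBJROX????????????
Fragment 4: offset=16 data="xiDc" -> buffer=jKOBJROX????????xiDc
Fragment 5: offset=12 data="BuXb" -> buffer=jKOBJROX????BuXbxiDc
Fragment 6: offset=8 data="SPbe" -> buffer=jKOBJROXSPbeBuXbxiDc

Answer: jKOBJROXSPbeBuXbxiDc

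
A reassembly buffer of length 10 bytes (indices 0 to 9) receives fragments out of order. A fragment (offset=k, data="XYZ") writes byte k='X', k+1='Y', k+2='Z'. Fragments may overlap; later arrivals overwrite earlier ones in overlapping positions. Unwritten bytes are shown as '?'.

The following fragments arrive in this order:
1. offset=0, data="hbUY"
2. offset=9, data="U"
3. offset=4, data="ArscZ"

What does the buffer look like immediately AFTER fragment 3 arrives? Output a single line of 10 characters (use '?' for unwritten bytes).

Answer: hbUYArscZU

Derivation:
Fragment 1: offset=0 data="hbUY" -> buffer=hbUY??????
Fragment 2: offset=9 data="U" -> buffer=hbUY?????U
Fragment 3: offset=4 data="ArscZ" -> buffer=hbUYArscZU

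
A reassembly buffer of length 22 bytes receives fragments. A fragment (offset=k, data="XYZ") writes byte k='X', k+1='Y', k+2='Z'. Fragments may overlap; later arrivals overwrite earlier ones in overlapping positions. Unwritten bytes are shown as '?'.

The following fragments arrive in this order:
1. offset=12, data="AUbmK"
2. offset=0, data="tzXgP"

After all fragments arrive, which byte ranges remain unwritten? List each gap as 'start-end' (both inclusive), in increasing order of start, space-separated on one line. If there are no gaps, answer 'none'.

Fragment 1: offset=12 len=5
Fragment 2: offset=0 len=5
Gaps: 5-11 17-21

Answer: 5-11 17-21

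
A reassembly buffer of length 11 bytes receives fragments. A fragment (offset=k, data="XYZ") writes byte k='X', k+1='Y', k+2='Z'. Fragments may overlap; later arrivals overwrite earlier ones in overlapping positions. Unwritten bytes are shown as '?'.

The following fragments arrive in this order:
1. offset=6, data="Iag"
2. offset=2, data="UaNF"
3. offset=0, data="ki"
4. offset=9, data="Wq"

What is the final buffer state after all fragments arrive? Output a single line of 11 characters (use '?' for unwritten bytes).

Answer: kiUaNFIagWq

Derivation:
Fragment 1: offset=6 data="Iag" -> buffer=??????Iag??
Fragment 2: offset=2 data="UaNF" -> buffer=??UaNFIag??
Fragment 3: offset=0 data="ki" -> buffer=kiUaNFIag??
Fragment 4: offset=9 data="Wq" -> buffer=kiUaNFIagWq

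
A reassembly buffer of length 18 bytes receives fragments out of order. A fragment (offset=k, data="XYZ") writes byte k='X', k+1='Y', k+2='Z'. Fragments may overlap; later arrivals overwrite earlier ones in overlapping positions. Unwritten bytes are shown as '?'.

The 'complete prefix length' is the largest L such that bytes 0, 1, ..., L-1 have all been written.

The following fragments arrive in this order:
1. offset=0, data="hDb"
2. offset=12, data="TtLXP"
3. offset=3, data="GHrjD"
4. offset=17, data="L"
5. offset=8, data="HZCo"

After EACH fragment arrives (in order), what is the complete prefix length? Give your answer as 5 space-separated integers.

Answer: 3 3 8 8 18

Derivation:
Fragment 1: offset=0 data="hDb" -> buffer=hDb??????????????? -> prefix_len=3
Fragment 2: offset=12 data="TtLXP" -> buffer=hDb?????????TtLXP? -> prefix_len=3
Fragment 3: offset=3 data="GHrjD" -> buffer=hDbGHrjD????TtLXP? -> prefix_len=8
Fragment 4: offset=17 data="L" -> buffer=hDbGHrjD????TtLXPL -> prefix_len=8
Fragment 5: offset=8 data="HZCo" -> buffer=hDbGHrjDHZCoTtLXPL -> prefix_len=18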